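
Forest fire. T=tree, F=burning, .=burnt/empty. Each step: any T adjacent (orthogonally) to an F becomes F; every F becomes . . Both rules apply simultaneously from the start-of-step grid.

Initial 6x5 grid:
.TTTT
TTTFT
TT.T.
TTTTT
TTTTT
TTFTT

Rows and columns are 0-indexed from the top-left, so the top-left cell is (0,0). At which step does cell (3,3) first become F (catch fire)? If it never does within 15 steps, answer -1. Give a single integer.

Step 1: cell (3,3)='T' (+7 fires, +2 burnt)
Step 2: cell (3,3)='F' (+9 fires, +7 burnt)
  -> target ignites at step 2
Step 3: cell (3,3)='.' (+7 fires, +9 burnt)
Step 4: cell (3,3)='.' (+2 fires, +7 burnt)
Step 5: cell (3,3)='.' (+0 fires, +2 burnt)
  fire out at step 5

2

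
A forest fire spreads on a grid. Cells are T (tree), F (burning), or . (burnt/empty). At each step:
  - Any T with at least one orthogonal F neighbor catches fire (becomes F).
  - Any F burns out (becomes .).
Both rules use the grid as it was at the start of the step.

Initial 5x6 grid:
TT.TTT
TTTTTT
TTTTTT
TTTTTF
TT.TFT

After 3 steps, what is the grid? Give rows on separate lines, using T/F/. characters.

Step 1: 4 trees catch fire, 2 burn out
  TT.TTT
  TTTTTT
  TTTTTF
  TTTTF.
  TT.F.F
Step 2: 3 trees catch fire, 4 burn out
  TT.TTT
  TTTTTF
  TTTTF.
  TTTF..
  TT....
Step 3: 4 trees catch fire, 3 burn out
  TT.TTF
  TTTTF.
  TTTF..
  TTF...
  TT....

TT.TTF
TTTTF.
TTTF..
TTF...
TT....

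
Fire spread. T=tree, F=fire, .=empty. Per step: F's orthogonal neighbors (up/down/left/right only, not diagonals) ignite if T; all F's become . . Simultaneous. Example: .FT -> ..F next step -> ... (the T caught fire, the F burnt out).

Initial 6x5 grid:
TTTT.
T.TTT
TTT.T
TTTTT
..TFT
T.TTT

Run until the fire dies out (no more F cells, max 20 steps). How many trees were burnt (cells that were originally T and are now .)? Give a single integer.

Step 1: +4 fires, +1 burnt (F count now 4)
Step 2: +4 fires, +4 burnt (F count now 4)
Step 3: +3 fires, +4 burnt (F count now 3)
Step 4: +4 fires, +3 burnt (F count now 4)
Step 5: +3 fires, +4 burnt (F count now 3)
Step 6: +3 fires, +3 burnt (F count now 3)
Step 7: +1 fires, +3 burnt (F count now 1)
Step 8: +0 fires, +1 burnt (F count now 0)
Fire out after step 8
Initially T: 23, now '.': 29
Total burnt (originally-T cells now '.'): 22

Answer: 22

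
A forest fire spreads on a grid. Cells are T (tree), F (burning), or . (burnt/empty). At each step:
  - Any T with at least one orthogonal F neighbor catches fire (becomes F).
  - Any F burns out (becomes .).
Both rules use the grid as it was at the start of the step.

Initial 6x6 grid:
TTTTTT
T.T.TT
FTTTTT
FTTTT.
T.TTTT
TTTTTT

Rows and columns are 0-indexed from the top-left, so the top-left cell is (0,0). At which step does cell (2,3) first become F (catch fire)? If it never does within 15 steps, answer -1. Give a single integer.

Step 1: cell (2,3)='T' (+4 fires, +2 burnt)
Step 2: cell (2,3)='T' (+4 fires, +4 burnt)
Step 3: cell (2,3)='F' (+6 fires, +4 burnt)
  -> target ignites at step 3
Step 4: cell (2,3)='.' (+5 fires, +6 burnt)
Step 5: cell (2,3)='.' (+5 fires, +5 burnt)
Step 6: cell (2,3)='.' (+4 fires, +5 burnt)
Step 7: cell (2,3)='.' (+2 fires, +4 burnt)
Step 8: cell (2,3)='.' (+0 fires, +2 burnt)
  fire out at step 8

3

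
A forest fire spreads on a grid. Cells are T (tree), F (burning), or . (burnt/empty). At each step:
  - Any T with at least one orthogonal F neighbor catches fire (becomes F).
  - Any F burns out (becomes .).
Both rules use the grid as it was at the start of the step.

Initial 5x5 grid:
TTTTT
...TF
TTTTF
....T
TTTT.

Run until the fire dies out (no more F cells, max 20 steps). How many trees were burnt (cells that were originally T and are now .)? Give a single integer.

Step 1: +4 fires, +2 burnt (F count now 4)
Step 2: +2 fires, +4 burnt (F count now 2)
Step 3: +2 fires, +2 burnt (F count now 2)
Step 4: +2 fires, +2 burnt (F count now 2)
Step 5: +1 fires, +2 burnt (F count now 1)
Step 6: +0 fires, +1 burnt (F count now 0)
Fire out after step 6
Initially T: 15, now '.': 21
Total burnt (originally-T cells now '.'): 11

Answer: 11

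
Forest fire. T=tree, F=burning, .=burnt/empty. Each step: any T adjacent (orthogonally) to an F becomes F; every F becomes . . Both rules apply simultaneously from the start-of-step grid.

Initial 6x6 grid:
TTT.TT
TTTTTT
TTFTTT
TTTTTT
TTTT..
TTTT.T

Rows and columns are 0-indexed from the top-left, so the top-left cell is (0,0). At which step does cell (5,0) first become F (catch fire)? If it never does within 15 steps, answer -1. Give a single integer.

Step 1: cell (5,0)='T' (+4 fires, +1 burnt)
Step 2: cell (5,0)='T' (+8 fires, +4 burnt)
Step 3: cell (5,0)='T' (+9 fires, +8 burnt)
Step 4: cell (5,0)='T' (+7 fires, +9 burnt)
Step 5: cell (5,0)='F' (+2 fires, +7 burnt)
  -> target ignites at step 5
Step 6: cell (5,0)='.' (+0 fires, +2 burnt)
  fire out at step 6

5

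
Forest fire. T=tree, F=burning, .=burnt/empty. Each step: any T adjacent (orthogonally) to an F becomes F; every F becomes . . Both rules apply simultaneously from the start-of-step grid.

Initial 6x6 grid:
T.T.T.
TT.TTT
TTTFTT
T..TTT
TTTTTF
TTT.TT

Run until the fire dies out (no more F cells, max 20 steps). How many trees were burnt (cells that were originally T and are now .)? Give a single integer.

Answer: 26

Derivation:
Step 1: +7 fires, +2 burnt (F count now 7)
Step 2: +6 fires, +7 burnt (F count now 6)
Step 3: +5 fires, +6 burnt (F count now 5)
Step 4: +4 fires, +5 burnt (F count now 4)
Step 5: +3 fires, +4 burnt (F count now 3)
Step 6: +1 fires, +3 burnt (F count now 1)
Step 7: +0 fires, +1 burnt (F count now 0)
Fire out after step 7
Initially T: 27, now '.': 35
Total burnt (originally-T cells now '.'): 26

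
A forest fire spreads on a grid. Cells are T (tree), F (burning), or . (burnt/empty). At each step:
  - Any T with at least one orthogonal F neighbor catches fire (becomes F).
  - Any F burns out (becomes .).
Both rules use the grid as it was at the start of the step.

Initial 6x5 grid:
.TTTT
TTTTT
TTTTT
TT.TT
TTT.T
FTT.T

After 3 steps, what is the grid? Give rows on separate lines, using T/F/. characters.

Step 1: 2 trees catch fire, 1 burn out
  .TTTT
  TTTTT
  TTTTT
  TT.TT
  FTT.T
  .FT.T
Step 2: 3 trees catch fire, 2 burn out
  .TTTT
  TTTTT
  TTTTT
  FT.TT
  .FT.T
  ..F.T
Step 3: 3 trees catch fire, 3 burn out
  .TTTT
  TTTTT
  FTTTT
  .F.TT
  ..F.T
  ....T

.TTTT
TTTTT
FTTTT
.F.TT
..F.T
....T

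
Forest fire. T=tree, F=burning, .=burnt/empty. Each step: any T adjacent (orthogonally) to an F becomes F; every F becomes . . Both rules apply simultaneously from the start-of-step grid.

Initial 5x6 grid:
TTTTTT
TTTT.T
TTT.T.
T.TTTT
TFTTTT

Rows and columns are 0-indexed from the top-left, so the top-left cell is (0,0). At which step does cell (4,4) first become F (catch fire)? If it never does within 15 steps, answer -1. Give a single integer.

Step 1: cell (4,4)='T' (+2 fires, +1 burnt)
Step 2: cell (4,4)='T' (+3 fires, +2 burnt)
Step 3: cell (4,4)='F' (+4 fires, +3 burnt)
  -> target ignites at step 3
Step 4: cell (4,4)='.' (+5 fires, +4 burnt)
Step 5: cell (4,4)='.' (+6 fires, +5 burnt)
Step 6: cell (4,4)='.' (+2 fires, +6 burnt)
Step 7: cell (4,4)='.' (+1 fires, +2 burnt)
Step 8: cell (4,4)='.' (+1 fires, +1 burnt)
Step 9: cell (4,4)='.' (+1 fires, +1 burnt)
Step 10: cell (4,4)='.' (+0 fires, +1 burnt)
  fire out at step 10

3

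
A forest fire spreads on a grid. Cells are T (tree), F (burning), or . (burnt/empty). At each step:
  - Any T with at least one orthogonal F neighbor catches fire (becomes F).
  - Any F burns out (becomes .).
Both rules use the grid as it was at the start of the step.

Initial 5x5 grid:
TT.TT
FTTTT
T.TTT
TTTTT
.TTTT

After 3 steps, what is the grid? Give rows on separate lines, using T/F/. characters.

Step 1: 3 trees catch fire, 1 burn out
  FT.TT
  .FTTT
  F.TTT
  TTTTT
  .TTTT
Step 2: 3 trees catch fire, 3 burn out
  .F.TT
  ..FTT
  ..TTT
  FTTTT
  .TTTT
Step 3: 3 trees catch fire, 3 burn out
  ...TT
  ...FT
  ..FTT
  .FTTT
  .TTTT

...TT
...FT
..FTT
.FTTT
.TTTT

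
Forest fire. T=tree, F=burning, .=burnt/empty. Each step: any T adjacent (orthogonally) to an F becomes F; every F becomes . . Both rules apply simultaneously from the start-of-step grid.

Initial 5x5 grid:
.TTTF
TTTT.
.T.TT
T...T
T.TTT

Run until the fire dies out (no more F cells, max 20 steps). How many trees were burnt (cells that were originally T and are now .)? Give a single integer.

Answer: 14

Derivation:
Step 1: +1 fires, +1 burnt (F count now 1)
Step 2: +2 fires, +1 burnt (F count now 2)
Step 3: +3 fires, +2 burnt (F count now 3)
Step 4: +2 fires, +3 burnt (F count now 2)
Step 5: +3 fires, +2 burnt (F count now 3)
Step 6: +1 fires, +3 burnt (F count now 1)
Step 7: +1 fires, +1 burnt (F count now 1)
Step 8: +1 fires, +1 burnt (F count now 1)
Step 9: +0 fires, +1 burnt (F count now 0)
Fire out after step 9
Initially T: 16, now '.': 23
Total burnt (originally-T cells now '.'): 14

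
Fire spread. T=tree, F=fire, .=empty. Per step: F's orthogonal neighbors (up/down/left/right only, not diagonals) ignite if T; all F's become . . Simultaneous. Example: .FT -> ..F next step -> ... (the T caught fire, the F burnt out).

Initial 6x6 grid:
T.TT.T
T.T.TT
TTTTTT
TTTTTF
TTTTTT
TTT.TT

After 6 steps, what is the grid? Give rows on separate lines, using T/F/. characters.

Step 1: 3 trees catch fire, 1 burn out
  T.TT.T
  T.T.TT
  TTTTTF
  TTTTF.
  TTTTTF
  TTT.TT
Step 2: 5 trees catch fire, 3 burn out
  T.TT.T
  T.T.TF
  TTTTF.
  TTTF..
  TTTTF.
  TTT.TF
Step 3: 6 trees catch fire, 5 burn out
  T.TT.F
  T.T.F.
  TTTF..
  TTF...
  TTTF..
  TTT.F.
Step 4: 3 trees catch fire, 6 burn out
  T.TT..
  T.T...
  TTF...
  TF....
  TTF...
  TTT...
Step 5: 5 trees catch fire, 3 burn out
  T.TT..
  T.F...
  TF....
  F.....
  TF....
  TTF...
Step 6: 4 trees catch fire, 5 burn out
  T.FT..
  T.....
  F.....
  ......
  F.....
  TF....

T.FT..
T.....
F.....
......
F.....
TF....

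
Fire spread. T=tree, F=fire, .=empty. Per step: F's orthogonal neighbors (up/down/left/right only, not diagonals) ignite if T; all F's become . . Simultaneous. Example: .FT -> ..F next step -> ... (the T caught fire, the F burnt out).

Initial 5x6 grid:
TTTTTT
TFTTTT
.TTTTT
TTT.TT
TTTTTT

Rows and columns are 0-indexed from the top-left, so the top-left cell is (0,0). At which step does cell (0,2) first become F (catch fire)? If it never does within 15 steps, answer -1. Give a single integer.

Step 1: cell (0,2)='T' (+4 fires, +1 burnt)
Step 2: cell (0,2)='F' (+5 fires, +4 burnt)
  -> target ignites at step 2
Step 3: cell (0,2)='.' (+6 fires, +5 burnt)
Step 4: cell (0,2)='.' (+5 fires, +6 burnt)
Step 5: cell (0,2)='.' (+4 fires, +5 burnt)
Step 6: cell (0,2)='.' (+2 fires, +4 burnt)
Step 7: cell (0,2)='.' (+1 fires, +2 burnt)
Step 8: cell (0,2)='.' (+0 fires, +1 burnt)
  fire out at step 8

2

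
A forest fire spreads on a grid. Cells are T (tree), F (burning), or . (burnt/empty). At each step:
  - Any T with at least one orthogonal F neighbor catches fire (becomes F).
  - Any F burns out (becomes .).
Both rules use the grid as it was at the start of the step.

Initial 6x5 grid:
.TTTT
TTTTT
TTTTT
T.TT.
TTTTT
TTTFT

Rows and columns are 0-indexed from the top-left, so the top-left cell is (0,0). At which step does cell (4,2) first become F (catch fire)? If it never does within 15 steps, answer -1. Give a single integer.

Step 1: cell (4,2)='T' (+3 fires, +1 burnt)
Step 2: cell (4,2)='F' (+4 fires, +3 burnt)
  -> target ignites at step 2
Step 3: cell (4,2)='.' (+4 fires, +4 burnt)
Step 4: cell (4,2)='.' (+4 fires, +4 burnt)
Step 5: cell (4,2)='.' (+5 fires, +4 burnt)
Step 6: cell (4,2)='.' (+4 fires, +5 burnt)
Step 7: cell (4,2)='.' (+2 fires, +4 burnt)
Step 8: cell (4,2)='.' (+0 fires, +2 burnt)
  fire out at step 8

2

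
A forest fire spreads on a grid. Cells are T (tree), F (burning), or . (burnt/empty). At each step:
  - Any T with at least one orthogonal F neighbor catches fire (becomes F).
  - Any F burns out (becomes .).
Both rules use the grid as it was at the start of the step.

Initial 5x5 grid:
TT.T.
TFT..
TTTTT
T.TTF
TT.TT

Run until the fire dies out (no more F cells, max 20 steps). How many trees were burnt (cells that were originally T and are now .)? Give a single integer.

Step 1: +7 fires, +2 burnt (F count now 7)
Step 2: +6 fires, +7 burnt (F count now 6)
Step 3: +1 fires, +6 burnt (F count now 1)
Step 4: +1 fires, +1 burnt (F count now 1)
Step 5: +1 fires, +1 burnt (F count now 1)
Step 6: +0 fires, +1 burnt (F count now 0)
Fire out after step 6
Initially T: 17, now '.': 24
Total burnt (originally-T cells now '.'): 16

Answer: 16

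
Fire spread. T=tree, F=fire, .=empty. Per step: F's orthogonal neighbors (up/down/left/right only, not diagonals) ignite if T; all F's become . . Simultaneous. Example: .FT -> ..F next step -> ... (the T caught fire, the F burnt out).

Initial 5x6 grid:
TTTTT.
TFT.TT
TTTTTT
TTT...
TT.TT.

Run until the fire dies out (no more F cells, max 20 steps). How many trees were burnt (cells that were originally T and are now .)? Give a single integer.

Answer: 20

Derivation:
Step 1: +4 fires, +1 burnt (F count now 4)
Step 2: +5 fires, +4 burnt (F count now 5)
Step 3: +5 fires, +5 burnt (F count now 5)
Step 4: +3 fires, +5 burnt (F count now 3)
Step 5: +2 fires, +3 burnt (F count now 2)
Step 6: +1 fires, +2 burnt (F count now 1)
Step 7: +0 fires, +1 burnt (F count now 0)
Fire out after step 7
Initially T: 22, now '.': 28
Total burnt (originally-T cells now '.'): 20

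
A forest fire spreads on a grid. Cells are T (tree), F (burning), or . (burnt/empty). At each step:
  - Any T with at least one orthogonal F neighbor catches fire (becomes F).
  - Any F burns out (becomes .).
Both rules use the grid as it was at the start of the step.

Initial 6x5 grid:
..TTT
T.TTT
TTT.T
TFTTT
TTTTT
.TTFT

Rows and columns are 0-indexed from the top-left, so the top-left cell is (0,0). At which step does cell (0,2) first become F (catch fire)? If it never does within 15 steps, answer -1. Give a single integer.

Step 1: cell (0,2)='T' (+7 fires, +2 burnt)
Step 2: cell (0,2)='T' (+7 fires, +7 burnt)
Step 3: cell (0,2)='T' (+3 fires, +7 burnt)
Step 4: cell (0,2)='F' (+3 fires, +3 burnt)
  -> target ignites at step 4
Step 5: cell (0,2)='.' (+2 fires, +3 burnt)
Step 6: cell (0,2)='.' (+1 fires, +2 burnt)
Step 7: cell (0,2)='.' (+0 fires, +1 burnt)
  fire out at step 7

4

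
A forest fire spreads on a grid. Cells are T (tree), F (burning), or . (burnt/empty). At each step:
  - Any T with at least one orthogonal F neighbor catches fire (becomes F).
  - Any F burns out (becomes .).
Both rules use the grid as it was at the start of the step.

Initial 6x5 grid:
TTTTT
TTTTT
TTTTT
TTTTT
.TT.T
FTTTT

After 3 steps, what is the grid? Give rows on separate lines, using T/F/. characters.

Step 1: 1 trees catch fire, 1 burn out
  TTTTT
  TTTTT
  TTTTT
  TTTTT
  .TT.T
  .FTTT
Step 2: 2 trees catch fire, 1 burn out
  TTTTT
  TTTTT
  TTTTT
  TTTTT
  .FT.T
  ..FTT
Step 3: 3 trees catch fire, 2 burn out
  TTTTT
  TTTTT
  TTTTT
  TFTTT
  ..F.T
  ...FT

TTTTT
TTTTT
TTTTT
TFTTT
..F.T
...FT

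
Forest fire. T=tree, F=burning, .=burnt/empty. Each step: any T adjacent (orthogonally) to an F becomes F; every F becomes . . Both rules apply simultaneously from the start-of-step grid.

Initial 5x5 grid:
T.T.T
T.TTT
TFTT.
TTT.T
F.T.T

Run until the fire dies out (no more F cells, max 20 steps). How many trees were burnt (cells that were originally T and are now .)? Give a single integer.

Answer: 14

Derivation:
Step 1: +4 fires, +2 burnt (F count now 4)
Step 2: +4 fires, +4 burnt (F count now 4)
Step 3: +4 fires, +4 burnt (F count now 4)
Step 4: +1 fires, +4 burnt (F count now 1)
Step 5: +1 fires, +1 burnt (F count now 1)
Step 6: +0 fires, +1 burnt (F count now 0)
Fire out after step 6
Initially T: 16, now '.': 23
Total burnt (originally-T cells now '.'): 14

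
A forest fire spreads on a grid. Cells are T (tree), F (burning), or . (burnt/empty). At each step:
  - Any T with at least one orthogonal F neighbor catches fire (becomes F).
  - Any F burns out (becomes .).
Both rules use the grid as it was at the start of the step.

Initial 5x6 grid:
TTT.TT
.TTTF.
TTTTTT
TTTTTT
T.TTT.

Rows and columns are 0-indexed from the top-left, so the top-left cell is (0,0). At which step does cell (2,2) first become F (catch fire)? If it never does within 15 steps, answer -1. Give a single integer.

Step 1: cell (2,2)='T' (+3 fires, +1 burnt)
Step 2: cell (2,2)='T' (+5 fires, +3 burnt)
Step 3: cell (2,2)='F' (+6 fires, +5 burnt)
  -> target ignites at step 3
Step 4: cell (2,2)='.' (+4 fires, +6 burnt)
Step 5: cell (2,2)='.' (+4 fires, +4 burnt)
Step 6: cell (2,2)='.' (+1 fires, +4 burnt)
Step 7: cell (2,2)='.' (+1 fires, +1 burnt)
Step 8: cell (2,2)='.' (+0 fires, +1 burnt)
  fire out at step 8

3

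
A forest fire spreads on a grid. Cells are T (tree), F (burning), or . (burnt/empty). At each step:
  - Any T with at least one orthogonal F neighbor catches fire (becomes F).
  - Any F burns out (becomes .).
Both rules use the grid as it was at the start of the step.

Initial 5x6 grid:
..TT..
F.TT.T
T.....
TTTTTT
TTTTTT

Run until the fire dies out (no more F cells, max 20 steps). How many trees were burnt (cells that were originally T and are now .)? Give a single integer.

Step 1: +1 fires, +1 burnt (F count now 1)
Step 2: +1 fires, +1 burnt (F count now 1)
Step 3: +2 fires, +1 burnt (F count now 2)
Step 4: +2 fires, +2 burnt (F count now 2)
Step 5: +2 fires, +2 burnt (F count now 2)
Step 6: +2 fires, +2 burnt (F count now 2)
Step 7: +2 fires, +2 burnt (F count now 2)
Step 8: +1 fires, +2 burnt (F count now 1)
Step 9: +0 fires, +1 burnt (F count now 0)
Fire out after step 9
Initially T: 18, now '.': 25
Total burnt (originally-T cells now '.'): 13

Answer: 13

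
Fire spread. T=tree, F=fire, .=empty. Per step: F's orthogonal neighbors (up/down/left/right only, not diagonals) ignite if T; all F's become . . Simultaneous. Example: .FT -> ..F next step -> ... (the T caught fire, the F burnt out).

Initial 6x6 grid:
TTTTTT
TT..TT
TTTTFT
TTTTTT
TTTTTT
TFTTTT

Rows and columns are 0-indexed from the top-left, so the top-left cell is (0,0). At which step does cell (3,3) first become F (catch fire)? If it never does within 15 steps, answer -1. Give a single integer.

Step 1: cell (3,3)='T' (+7 fires, +2 burnt)
Step 2: cell (3,3)='F' (+10 fires, +7 burnt)
  -> target ignites at step 2
Step 3: cell (3,3)='.' (+8 fires, +10 burnt)
Step 4: cell (3,3)='.' (+4 fires, +8 burnt)
Step 5: cell (3,3)='.' (+2 fires, +4 burnt)
Step 6: cell (3,3)='.' (+1 fires, +2 burnt)
Step 7: cell (3,3)='.' (+0 fires, +1 burnt)
  fire out at step 7

2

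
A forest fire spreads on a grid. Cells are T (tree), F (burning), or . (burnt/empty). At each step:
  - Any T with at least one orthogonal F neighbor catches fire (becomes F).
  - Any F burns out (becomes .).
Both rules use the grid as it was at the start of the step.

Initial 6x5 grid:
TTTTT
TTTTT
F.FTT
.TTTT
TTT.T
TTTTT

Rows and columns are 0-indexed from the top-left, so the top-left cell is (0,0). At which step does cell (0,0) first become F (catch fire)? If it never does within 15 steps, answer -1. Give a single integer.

Step 1: cell (0,0)='T' (+4 fires, +2 burnt)
Step 2: cell (0,0)='F' (+8 fires, +4 burnt)
  -> target ignites at step 2
Step 3: cell (0,0)='.' (+6 fires, +8 burnt)
Step 4: cell (0,0)='.' (+5 fires, +6 burnt)
Step 5: cell (0,0)='.' (+2 fires, +5 burnt)
Step 6: cell (0,0)='.' (+0 fires, +2 burnt)
  fire out at step 6

2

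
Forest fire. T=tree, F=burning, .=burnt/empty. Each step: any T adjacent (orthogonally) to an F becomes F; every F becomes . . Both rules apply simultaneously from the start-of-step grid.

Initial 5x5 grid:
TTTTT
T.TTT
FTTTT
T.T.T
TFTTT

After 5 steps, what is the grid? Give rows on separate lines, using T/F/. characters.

Step 1: 5 trees catch fire, 2 burn out
  TTTTT
  F.TTT
  .FTTT
  F.T.T
  F.FTT
Step 2: 4 trees catch fire, 5 burn out
  FTTTT
  ..TTT
  ..FTT
  ..F.T
  ...FT
Step 3: 4 trees catch fire, 4 burn out
  .FTTT
  ..FTT
  ...FT
  ....T
  ....F
Step 4: 4 trees catch fire, 4 burn out
  ..FTT
  ...FT
  ....F
  ....F
  .....
Step 5: 2 trees catch fire, 4 burn out
  ...FT
  ....F
  .....
  .....
  .....

...FT
....F
.....
.....
.....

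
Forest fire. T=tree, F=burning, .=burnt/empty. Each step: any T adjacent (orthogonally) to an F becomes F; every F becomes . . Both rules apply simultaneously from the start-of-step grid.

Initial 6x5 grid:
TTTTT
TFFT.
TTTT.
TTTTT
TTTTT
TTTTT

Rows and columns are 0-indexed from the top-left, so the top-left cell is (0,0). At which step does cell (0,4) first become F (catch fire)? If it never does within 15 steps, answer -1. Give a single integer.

Step 1: cell (0,4)='T' (+6 fires, +2 burnt)
Step 2: cell (0,4)='T' (+6 fires, +6 burnt)
Step 3: cell (0,4)='F' (+5 fires, +6 burnt)
  -> target ignites at step 3
Step 4: cell (0,4)='.' (+5 fires, +5 burnt)
Step 5: cell (0,4)='.' (+3 fires, +5 burnt)
Step 6: cell (0,4)='.' (+1 fires, +3 burnt)
Step 7: cell (0,4)='.' (+0 fires, +1 burnt)
  fire out at step 7

3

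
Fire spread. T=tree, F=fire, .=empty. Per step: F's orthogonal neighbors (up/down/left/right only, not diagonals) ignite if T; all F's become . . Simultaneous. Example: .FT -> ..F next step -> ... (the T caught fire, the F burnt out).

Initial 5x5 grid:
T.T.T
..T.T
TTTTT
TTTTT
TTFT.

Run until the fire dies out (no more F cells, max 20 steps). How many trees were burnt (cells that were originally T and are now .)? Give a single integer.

Step 1: +3 fires, +1 burnt (F count now 3)
Step 2: +4 fires, +3 burnt (F count now 4)
Step 3: +5 fires, +4 burnt (F count now 5)
Step 4: +3 fires, +5 burnt (F count now 3)
Step 5: +1 fires, +3 burnt (F count now 1)
Step 6: +1 fires, +1 burnt (F count now 1)
Step 7: +0 fires, +1 burnt (F count now 0)
Fire out after step 7
Initially T: 18, now '.': 24
Total burnt (originally-T cells now '.'): 17

Answer: 17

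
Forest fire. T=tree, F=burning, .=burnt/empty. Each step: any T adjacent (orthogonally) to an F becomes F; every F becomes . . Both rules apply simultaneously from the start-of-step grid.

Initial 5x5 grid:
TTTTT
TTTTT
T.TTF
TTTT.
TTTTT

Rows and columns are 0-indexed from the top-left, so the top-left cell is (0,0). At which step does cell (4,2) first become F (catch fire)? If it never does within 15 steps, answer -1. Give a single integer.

Step 1: cell (4,2)='T' (+2 fires, +1 burnt)
Step 2: cell (4,2)='T' (+4 fires, +2 burnt)
Step 3: cell (4,2)='T' (+4 fires, +4 burnt)
Step 4: cell (4,2)='F' (+5 fires, +4 burnt)
  -> target ignites at step 4
Step 5: cell (4,2)='.' (+4 fires, +5 burnt)
Step 6: cell (4,2)='.' (+3 fires, +4 burnt)
Step 7: cell (4,2)='.' (+0 fires, +3 burnt)
  fire out at step 7

4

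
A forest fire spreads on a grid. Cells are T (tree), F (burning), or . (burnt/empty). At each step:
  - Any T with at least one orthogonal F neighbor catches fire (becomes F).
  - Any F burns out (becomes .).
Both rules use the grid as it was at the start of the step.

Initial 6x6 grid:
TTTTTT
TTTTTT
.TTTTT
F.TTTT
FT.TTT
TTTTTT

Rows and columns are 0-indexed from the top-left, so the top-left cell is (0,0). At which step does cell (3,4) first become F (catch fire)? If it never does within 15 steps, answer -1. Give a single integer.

Step 1: cell (3,4)='T' (+2 fires, +2 burnt)
Step 2: cell (3,4)='T' (+1 fires, +2 burnt)
Step 3: cell (3,4)='T' (+1 fires, +1 burnt)
Step 4: cell (3,4)='T' (+1 fires, +1 burnt)
Step 5: cell (3,4)='T' (+2 fires, +1 burnt)
Step 6: cell (3,4)='T' (+3 fires, +2 burnt)
Step 7: cell (3,4)='F' (+4 fires, +3 burnt)
  -> target ignites at step 7
Step 8: cell (3,4)='.' (+4 fires, +4 burnt)
Step 9: cell (3,4)='.' (+5 fires, +4 burnt)
Step 10: cell (3,4)='.' (+4 fires, +5 burnt)
Step 11: cell (3,4)='.' (+3 fires, +4 burnt)
Step 12: cell (3,4)='.' (+1 fires, +3 burnt)
Step 13: cell (3,4)='.' (+0 fires, +1 burnt)
  fire out at step 13

7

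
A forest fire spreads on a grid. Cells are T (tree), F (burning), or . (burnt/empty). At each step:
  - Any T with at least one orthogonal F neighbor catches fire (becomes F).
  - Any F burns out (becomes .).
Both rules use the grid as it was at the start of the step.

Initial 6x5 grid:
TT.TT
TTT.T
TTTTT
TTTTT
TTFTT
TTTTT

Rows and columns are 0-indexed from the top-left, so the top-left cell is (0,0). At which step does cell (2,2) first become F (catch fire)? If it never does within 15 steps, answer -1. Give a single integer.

Step 1: cell (2,2)='T' (+4 fires, +1 burnt)
Step 2: cell (2,2)='F' (+7 fires, +4 burnt)
  -> target ignites at step 2
Step 3: cell (2,2)='.' (+7 fires, +7 burnt)
Step 4: cell (2,2)='.' (+3 fires, +7 burnt)
Step 5: cell (2,2)='.' (+3 fires, +3 burnt)
Step 6: cell (2,2)='.' (+2 fires, +3 burnt)
Step 7: cell (2,2)='.' (+1 fires, +2 burnt)
Step 8: cell (2,2)='.' (+0 fires, +1 burnt)
  fire out at step 8

2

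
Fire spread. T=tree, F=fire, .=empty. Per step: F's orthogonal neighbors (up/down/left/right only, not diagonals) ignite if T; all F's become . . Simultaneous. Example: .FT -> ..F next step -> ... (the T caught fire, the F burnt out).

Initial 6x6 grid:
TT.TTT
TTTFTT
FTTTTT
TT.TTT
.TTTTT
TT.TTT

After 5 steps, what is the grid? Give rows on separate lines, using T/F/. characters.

Step 1: 7 trees catch fire, 2 burn out
  TT.FTT
  FTF.FT
  .FTFTT
  FT.TTT
  .TTTTT
  TT.TTT
Step 2: 8 trees catch fire, 7 burn out
  FT..FT
  .F...F
  ..F.FT
  .F.FTT
  .TTTTT
  TT.TTT
Step 3: 6 trees catch fire, 8 burn out
  .F...F
  ......
  .....F
  ....FT
  .FTFTT
  TT.TTT
Step 4: 5 trees catch fire, 6 burn out
  ......
  ......
  ......
  .....F
  ..F.FT
  TF.FTT
Step 5: 3 trees catch fire, 5 burn out
  ......
  ......
  ......
  ......
  .....F
  F...FT

......
......
......
......
.....F
F...FT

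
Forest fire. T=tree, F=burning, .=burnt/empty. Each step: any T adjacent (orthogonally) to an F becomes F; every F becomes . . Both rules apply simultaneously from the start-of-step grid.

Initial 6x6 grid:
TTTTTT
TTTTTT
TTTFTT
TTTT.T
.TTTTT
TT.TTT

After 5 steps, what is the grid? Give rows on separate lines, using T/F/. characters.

Step 1: 4 trees catch fire, 1 burn out
  TTTTTT
  TTTFTT
  TTF.FT
  TTTF.T
  .TTTTT
  TT.TTT
Step 2: 7 trees catch fire, 4 burn out
  TTTFTT
  TTF.FT
  TF...F
  TTF..T
  .TTFTT
  TT.TTT
Step 3: 10 trees catch fire, 7 burn out
  TTF.FT
  TF...F
  F.....
  TF...F
  .TF.FT
  TT.FTT
Step 4: 7 trees catch fire, 10 burn out
  TF...F
  F.....
  ......
  F.....
  .F...F
  TT..FT
Step 5: 3 trees catch fire, 7 burn out
  F.....
  ......
  ......
  ......
  ......
  TF...F

F.....
......
......
......
......
TF...F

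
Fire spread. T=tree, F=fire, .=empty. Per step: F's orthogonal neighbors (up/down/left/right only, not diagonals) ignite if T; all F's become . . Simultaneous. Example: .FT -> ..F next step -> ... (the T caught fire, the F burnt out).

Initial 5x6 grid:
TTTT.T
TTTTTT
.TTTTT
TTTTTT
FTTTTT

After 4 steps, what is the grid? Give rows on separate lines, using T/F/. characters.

Step 1: 2 trees catch fire, 1 burn out
  TTTT.T
  TTTTTT
  .TTTTT
  FTTTTT
  .FTTTT
Step 2: 2 trees catch fire, 2 burn out
  TTTT.T
  TTTTTT
  .TTTTT
  .FTTTT
  ..FTTT
Step 3: 3 trees catch fire, 2 burn out
  TTTT.T
  TTTTTT
  .FTTTT
  ..FTTT
  ...FTT
Step 4: 4 trees catch fire, 3 burn out
  TTTT.T
  TFTTTT
  ..FTTT
  ...FTT
  ....FT

TTTT.T
TFTTTT
..FTTT
...FTT
....FT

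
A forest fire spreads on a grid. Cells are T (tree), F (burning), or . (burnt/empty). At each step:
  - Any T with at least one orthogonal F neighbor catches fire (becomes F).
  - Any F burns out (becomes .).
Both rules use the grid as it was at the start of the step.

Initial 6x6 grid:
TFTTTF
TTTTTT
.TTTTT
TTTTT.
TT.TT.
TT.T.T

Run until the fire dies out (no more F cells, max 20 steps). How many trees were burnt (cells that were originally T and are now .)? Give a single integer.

Step 1: +5 fires, +2 burnt (F count now 5)
Step 2: +6 fires, +5 burnt (F count now 6)
Step 3: +4 fires, +6 burnt (F count now 4)
Step 4: +5 fires, +4 burnt (F count now 5)
Step 5: +4 fires, +5 burnt (F count now 4)
Step 6: +2 fires, +4 burnt (F count now 2)
Step 7: +1 fires, +2 burnt (F count now 1)
Step 8: +0 fires, +1 burnt (F count now 0)
Fire out after step 8
Initially T: 28, now '.': 35
Total burnt (originally-T cells now '.'): 27

Answer: 27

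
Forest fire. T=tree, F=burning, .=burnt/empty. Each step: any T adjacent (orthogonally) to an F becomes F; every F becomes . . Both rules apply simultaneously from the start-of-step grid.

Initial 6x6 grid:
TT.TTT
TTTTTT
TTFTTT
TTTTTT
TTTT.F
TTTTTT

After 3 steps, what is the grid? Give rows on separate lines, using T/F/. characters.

Step 1: 6 trees catch fire, 2 burn out
  TT.TTT
  TTFTTT
  TF.FTT
  TTFTTF
  TTTT..
  TTTTTF
Step 2: 10 trees catch fire, 6 burn out
  TT.TTT
  TF.FTT
  F...FF
  TF.FF.
  TTFT..
  TTTTF.
Step 3: 10 trees catch fire, 10 burn out
  TF.FTT
  F...FF
  ......
  F.....
  TF.F..
  TTFF..

TF.FTT
F...FF
......
F.....
TF.F..
TTFF..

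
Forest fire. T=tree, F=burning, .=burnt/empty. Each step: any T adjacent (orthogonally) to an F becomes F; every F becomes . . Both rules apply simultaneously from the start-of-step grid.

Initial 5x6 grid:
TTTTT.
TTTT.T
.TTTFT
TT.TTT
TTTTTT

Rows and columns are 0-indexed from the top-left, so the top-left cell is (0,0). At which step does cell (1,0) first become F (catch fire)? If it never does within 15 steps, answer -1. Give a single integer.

Step 1: cell (1,0)='T' (+3 fires, +1 burnt)
Step 2: cell (1,0)='T' (+6 fires, +3 burnt)
Step 3: cell (1,0)='T' (+5 fires, +6 burnt)
Step 4: cell (1,0)='T' (+5 fires, +5 burnt)
Step 5: cell (1,0)='F' (+4 fires, +5 burnt)
  -> target ignites at step 5
Step 6: cell (1,0)='.' (+2 fires, +4 burnt)
Step 7: cell (1,0)='.' (+0 fires, +2 burnt)
  fire out at step 7

5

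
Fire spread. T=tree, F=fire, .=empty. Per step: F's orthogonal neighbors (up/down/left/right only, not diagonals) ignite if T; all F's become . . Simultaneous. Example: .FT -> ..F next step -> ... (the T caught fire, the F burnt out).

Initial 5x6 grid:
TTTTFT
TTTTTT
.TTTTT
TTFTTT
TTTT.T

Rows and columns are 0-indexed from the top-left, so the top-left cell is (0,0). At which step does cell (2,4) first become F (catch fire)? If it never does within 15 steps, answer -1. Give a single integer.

Step 1: cell (2,4)='T' (+7 fires, +2 burnt)
Step 2: cell (2,4)='F' (+11 fires, +7 burnt)
  -> target ignites at step 2
Step 3: cell (2,4)='.' (+5 fires, +11 burnt)
Step 4: cell (2,4)='.' (+3 fires, +5 burnt)
Step 5: cell (2,4)='.' (+0 fires, +3 burnt)
  fire out at step 5

2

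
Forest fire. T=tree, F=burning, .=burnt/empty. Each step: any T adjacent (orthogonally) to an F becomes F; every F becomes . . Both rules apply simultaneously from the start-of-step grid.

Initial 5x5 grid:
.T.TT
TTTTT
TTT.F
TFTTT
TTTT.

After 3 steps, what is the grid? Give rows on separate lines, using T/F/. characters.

Step 1: 6 trees catch fire, 2 burn out
  .T.TT
  TTTTF
  TFT..
  F.FTF
  TFTT.
Step 2: 8 trees catch fire, 6 burn out
  .T.TF
  TFTF.
  F.F..
  ...F.
  F.FT.
Step 3: 5 trees catch fire, 8 burn out
  .F.F.
  F.F..
  .....
  .....
  ...F.

.F.F.
F.F..
.....
.....
...F.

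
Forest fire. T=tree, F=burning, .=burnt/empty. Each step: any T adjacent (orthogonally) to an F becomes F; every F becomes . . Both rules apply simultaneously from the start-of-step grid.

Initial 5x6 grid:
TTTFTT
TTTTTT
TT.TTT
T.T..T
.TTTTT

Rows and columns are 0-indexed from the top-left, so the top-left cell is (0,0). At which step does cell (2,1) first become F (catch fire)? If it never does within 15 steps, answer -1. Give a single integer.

Step 1: cell (2,1)='T' (+3 fires, +1 burnt)
Step 2: cell (2,1)='T' (+5 fires, +3 burnt)
Step 3: cell (2,1)='T' (+4 fires, +5 burnt)
Step 4: cell (2,1)='F' (+3 fires, +4 burnt)
  -> target ignites at step 4
Step 5: cell (2,1)='.' (+2 fires, +3 burnt)
Step 6: cell (2,1)='.' (+2 fires, +2 burnt)
Step 7: cell (2,1)='.' (+1 fires, +2 burnt)
Step 8: cell (2,1)='.' (+1 fires, +1 burnt)
Step 9: cell (2,1)='.' (+1 fires, +1 burnt)
Step 10: cell (2,1)='.' (+2 fires, +1 burnt)
Step 11: cell (2,1)='.' (+0 fires, +2 burnt)
  fire out at step 11

4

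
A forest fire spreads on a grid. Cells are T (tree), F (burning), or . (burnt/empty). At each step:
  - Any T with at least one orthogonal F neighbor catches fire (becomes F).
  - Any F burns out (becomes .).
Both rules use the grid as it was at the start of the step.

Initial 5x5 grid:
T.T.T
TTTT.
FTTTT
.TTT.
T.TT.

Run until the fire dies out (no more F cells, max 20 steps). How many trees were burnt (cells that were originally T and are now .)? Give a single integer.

Step 1: +2 fires, +1 burnt (F count now 2)
Step 2: +4 fires, +2 burnt (F count now 4)
Step 3: +3 fires, +4 burnt (F count now 3)
Step 4: +5 fires, +3 burnt (F count now 5)
Step 5: +1 fires, +5 burnt (F count now 1)
Step 6: +0 fires, +1 burnt (F count now 0)
Fire out after step 6
Initially T: 17, now '.': 23
Total burnt (originally-T cells now '.'): 15

Answer: 15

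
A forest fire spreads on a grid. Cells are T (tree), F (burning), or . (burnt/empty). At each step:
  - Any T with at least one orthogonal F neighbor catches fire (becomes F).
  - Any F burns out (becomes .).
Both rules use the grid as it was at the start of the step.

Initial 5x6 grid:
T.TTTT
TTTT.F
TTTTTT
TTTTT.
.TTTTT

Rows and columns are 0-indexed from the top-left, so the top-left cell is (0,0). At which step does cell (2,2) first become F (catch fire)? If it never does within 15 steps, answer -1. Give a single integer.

Step 1: cell (2,2)='T' (+2 fires, +1 burnt)
Step 2: cell (2,2)='T' (+2 fires, +2 burnt)
Step 3: cell (2,2)='T' (+3 fires, +2 burnt)
Step 4: cell (2,2)='F' (+5 fires, +3 burnt)
  -> target ignites at step 4
Step 5: cell (2,2)='.' (+5 fires, +5 burnt)
Step 6: cell (2,2)='.' (+4 fires, +5 burnt)
Step 7: cell (2,2)='.' (+3 fires, +4 burnt)
Step 8: cell (2,2)='.' (+1 fires, +3 burnt)
Step 9: cell (2,2)='.' (+0 fires, +1 burnt)
  fire out at step 9

4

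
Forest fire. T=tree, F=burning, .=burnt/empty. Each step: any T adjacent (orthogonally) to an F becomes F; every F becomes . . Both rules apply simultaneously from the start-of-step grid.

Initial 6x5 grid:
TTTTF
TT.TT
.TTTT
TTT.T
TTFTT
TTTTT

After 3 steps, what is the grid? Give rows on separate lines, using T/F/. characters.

Step 1: 6 trees catch fire, 2 burn out
  TTTF.
  TT.TF
  .TTTT
  TTF.T
  TF.FT
  TTFTT
Step 2: 9 trees catch fire, 6 burn out
  TTF..
  TT.F.
  .TFTF
  TF..T
  F...F
  TF.FT
Step 3: 7 trees catch fire, 9 burn out
  TF...
  TT...
  .F.F.
  F...F
  .....
  F...F

TF...
TT...
.F.F.
F...F
.....
F...F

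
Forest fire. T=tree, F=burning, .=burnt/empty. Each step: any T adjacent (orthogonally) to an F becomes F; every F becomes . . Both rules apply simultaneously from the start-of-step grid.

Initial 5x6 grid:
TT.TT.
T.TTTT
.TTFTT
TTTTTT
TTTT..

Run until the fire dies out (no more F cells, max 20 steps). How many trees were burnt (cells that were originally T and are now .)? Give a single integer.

Answer: 20

Derivation:
Step 1: +4 fires, +1 burnt (F count now 4)
Step 2: +8 fires, +4 burnt (F count now 8)
Step 3: +5 fires, +8 burnt (F count now 5)
Step 4: +2 fires, +5 burnt (F count now 2)
Step 5: +1 fires, +2 burnt (F count now 1)
Step 6: +0 fires, +1 burnt (F count now 0)
Fire out after step 6
Initially T: 23, now '.': 27
Total burnt (originally-T cells now '.'): 20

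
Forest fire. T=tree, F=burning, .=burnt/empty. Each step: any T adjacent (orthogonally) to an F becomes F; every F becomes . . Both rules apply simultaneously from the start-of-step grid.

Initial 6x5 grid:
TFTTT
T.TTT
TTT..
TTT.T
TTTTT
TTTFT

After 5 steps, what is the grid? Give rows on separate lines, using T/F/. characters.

Step 1: 5 trees catch fire, 2 burn out
  F.FTT
  T.TTT
  TTT..
  TTT.T
  TTTFT
  TTF.F
Step 2: 6 trees catch fire, 5 burn out
  ...FT
  F.FTT
  TTT..
  TTT.T
  TTF.F
  TF...
Step 3: 8 trees catch fire, 6 burn out
  ....F
  ...FT
  FTF..
  TTF.F
  TF...
  F....
Step 4: 5 trees catch fire, 8 burn out
  .....
  ....F
  .F...
  FF...
  F....
  .....
Step 5: 0 trees catch fire, 5 burn out
  .....
  .....
  .....
  .....
  .....
  .....

.....
.....
.....
.....
.....
.....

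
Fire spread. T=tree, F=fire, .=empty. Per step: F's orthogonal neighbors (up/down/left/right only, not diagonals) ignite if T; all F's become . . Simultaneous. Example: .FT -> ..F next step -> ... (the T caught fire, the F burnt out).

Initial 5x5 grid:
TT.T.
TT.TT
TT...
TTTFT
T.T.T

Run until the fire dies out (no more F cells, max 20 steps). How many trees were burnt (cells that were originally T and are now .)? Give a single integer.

Step 1: +2 fires, +1 burnt (F count now 2)
Step 2: +3 fires, +2 burnt (F count now 3)
Step 3: +2 fires, +3 burnt (F count now 2)
Step 4: +3 fires, +2 burnt (F count now 3)
Step 5: +2 fires, +3 burnt (F count now 2)
Step 6: +1 fires, +2 burnt (F count now 1)
Step 7: +0 fires, +1 burnt (F count now 0)
Fire out after step 7
Initially T: 16, now '.': 22
Total burnt (originally-T cells now '.'): 13

Answer: 13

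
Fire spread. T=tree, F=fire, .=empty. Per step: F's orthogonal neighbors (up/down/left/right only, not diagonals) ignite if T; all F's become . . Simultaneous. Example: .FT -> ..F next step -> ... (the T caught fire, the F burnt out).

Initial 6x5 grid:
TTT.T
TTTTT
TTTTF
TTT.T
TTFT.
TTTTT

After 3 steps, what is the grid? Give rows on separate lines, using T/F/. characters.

Step 1: 7 trees catch fire, 2 burn out
  TTT.T
  TTTTF
  TTTF.
  TTF.F
  TF.F.
  TTFTT
Step 2: 7 trees catch fire, 7 burn out
  TTT.F
  TTTF.
  TTF..
  TF...
  F....
  TF.FT
Step 3: 5 trees catch fire, 7 burn out
  TTT..
  TTF..
  TF...
  F....
  .....
  F...F

TTT..
TTF..
TF...
F....
.....
F...F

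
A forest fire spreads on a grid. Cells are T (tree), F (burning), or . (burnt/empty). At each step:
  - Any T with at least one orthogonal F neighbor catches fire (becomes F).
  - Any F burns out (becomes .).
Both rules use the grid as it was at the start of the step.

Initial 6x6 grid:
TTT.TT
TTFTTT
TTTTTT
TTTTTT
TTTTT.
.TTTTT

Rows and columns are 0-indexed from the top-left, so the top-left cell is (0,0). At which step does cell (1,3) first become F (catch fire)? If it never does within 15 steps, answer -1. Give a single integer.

Step 1: cell (1,3)='F' (+4 fires, +1 burnt)
  -> target ignites at step 1
Step 2: cell (1,3)='.' (+6 fires, +4 burnt)
Step 3: cell (1,3)='.' (+8 fires, +6 burnt)
Step 4: cell (1,3)='.' (+7 fires, +8 burnt)
Step 5: cell (1,3)='.' (+5 fires, +7 burnt)
Step 6: cell (1,3)='.' (+1 fires, +5 burnt)
Step 7: cell (1,3)='.' (+1 fires, +1 burnt)
Step 8: cell (1,3)='.' (+0 fires, +1 burnt)
  fire out at step 8

1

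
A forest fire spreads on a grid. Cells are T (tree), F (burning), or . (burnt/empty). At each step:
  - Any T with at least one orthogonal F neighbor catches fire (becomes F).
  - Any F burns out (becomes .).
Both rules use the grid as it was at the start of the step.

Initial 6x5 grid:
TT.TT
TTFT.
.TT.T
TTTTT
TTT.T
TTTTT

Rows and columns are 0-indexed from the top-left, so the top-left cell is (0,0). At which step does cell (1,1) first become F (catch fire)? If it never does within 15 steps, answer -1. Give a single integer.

Step 1: cell (1,1)='F' (+3 fires, +1 burnt)
  -> target ignites at step 1
Step 2: cell (1,1)='.' (+5 fires, +3 burnt)
Step 3: cell (1,1)='.' (+5 fires, +5 burnt)
Step 4: cell (1,1)='.' (+4 fires, +5 burnt)
Step 5: cell (1,1)='.' (+5 fires, +4 burnt)
Step 6: cell (1,1)='.' (+2 fires, +5 burnt)
Step 7: cell (1,1)='.' (+0 fires, +2 burnt)
  fire out at step 7

1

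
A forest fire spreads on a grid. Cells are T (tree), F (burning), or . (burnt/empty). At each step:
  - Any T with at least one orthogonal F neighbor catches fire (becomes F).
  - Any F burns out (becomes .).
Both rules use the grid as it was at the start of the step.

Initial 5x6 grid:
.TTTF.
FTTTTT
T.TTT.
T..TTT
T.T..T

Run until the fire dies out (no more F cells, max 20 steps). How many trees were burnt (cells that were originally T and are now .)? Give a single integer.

Answer: 18

Derivation:
Step 1: +4 fires, +2 burnt (F count now 4)
Step 2: +7 fires, +4 burnt (F count now 7)
Step 3: +4 fires, +7 burnt (F count now 4)
Step 4: +2 fires, +4 burnt (F count now 2)
Step 5: +1 fires, +2 burnt (F count now 1)
Step 6: +0 fires, +1 burnt (F count now 0)
Fire out after step 6
Initially T: 19, now '.': 29
Total burnt (originally-T cells now '.'): 18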